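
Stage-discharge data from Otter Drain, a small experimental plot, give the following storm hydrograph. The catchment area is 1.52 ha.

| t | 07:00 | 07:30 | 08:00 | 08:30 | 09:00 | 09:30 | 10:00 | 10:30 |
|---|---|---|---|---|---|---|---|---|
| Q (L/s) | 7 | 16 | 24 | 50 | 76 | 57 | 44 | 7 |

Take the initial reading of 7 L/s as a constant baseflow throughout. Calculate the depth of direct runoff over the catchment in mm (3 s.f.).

d ≈ 26.6 mm

Direct runoff: 0.0, 9.0, 17.0, 43.0, 69.0, 50.0, 37.0, 0.0 L/s; ΣQ_DR = 225.0 L/s.
V = ΣQ_DR · Δt = 225.0 × 1800 s = 4.050 × 10^5 L.
Over A = 1.52 ha, depth = V / A = 26.6 mm.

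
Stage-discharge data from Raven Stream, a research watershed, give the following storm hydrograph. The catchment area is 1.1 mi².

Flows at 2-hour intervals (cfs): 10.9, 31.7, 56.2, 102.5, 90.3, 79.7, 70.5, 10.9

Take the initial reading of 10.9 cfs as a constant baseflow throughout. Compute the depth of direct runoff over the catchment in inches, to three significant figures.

Direct runoff: 0.0, 20.8, 45.3, 91.6, 79.4, 68.8, 59.6, 0.0 cfs; ΣQ_DR = 365.5 cfs.
V = ΣQ_DR · Δt = 365.5 × 7200 s = 2.632 × 10^6 ft³.
Over A = 1.1 mi², depth = V / A = 1.03 in.

d ≈ 1.03 in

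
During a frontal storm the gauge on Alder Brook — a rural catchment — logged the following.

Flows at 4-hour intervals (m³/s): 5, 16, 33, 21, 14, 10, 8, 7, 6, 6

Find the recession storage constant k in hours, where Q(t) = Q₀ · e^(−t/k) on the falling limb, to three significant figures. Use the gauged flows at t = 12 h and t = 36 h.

On the falling limb, Q drops from 21 to 6 m³/s between t = 12 h and t = 36 h (Δt = 24 h).
k = −Δt / ln(Q₂/Q₁) = −24 / ln(6/21) = 19.2 h.

k ≈ 19.2 h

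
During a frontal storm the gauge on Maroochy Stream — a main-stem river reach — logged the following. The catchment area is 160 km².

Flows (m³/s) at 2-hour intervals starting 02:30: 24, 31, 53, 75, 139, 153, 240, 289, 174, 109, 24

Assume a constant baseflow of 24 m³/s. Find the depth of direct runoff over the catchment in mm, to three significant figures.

d ≈ 47.1 mm

Direct runoff: 0.0, 7.0, 29.0, 51.0, 115.0, 129.0, 216.0, 265.0, 150.0, 85.0, 0.0 m³/s; ΣQ_DR = 1047 m³/s.
V = ΣQ_DR · Δt = 1047 × 7200 s = 7.538 × 10^6 m³.
Over A = 160 km², depth = V / A = 47.1 mm.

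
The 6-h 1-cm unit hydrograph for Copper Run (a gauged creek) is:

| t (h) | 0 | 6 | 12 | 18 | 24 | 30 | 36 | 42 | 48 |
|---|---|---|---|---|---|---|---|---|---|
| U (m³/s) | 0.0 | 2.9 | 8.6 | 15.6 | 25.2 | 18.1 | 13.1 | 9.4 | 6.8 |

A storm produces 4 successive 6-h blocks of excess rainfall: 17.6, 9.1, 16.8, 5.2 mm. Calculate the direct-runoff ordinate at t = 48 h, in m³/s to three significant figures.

Q ≈ 51.9 m³/s

By discrete convolution, Q_j = Σ (P_i / 10 mm) · U_{j−i}.
At t = 48 h (j=8): Q = (17.6/10)·6.8 + (9.1/10)·9.4 + (16.8/10)·13.1 + (5.2/10)·18.1 = 51.9 m³/s.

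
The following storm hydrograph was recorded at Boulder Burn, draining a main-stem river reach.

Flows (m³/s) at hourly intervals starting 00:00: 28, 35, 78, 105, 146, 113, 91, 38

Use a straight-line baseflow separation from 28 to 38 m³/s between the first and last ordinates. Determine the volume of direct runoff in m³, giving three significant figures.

V ≈ 1.33 × 10^6 m³

Direct-runoff ordinates (Q − Q_b): 0.00, 5.57, 47.14, 72.71, 112.29, 77.86, 54.43, 0.00 m³/s.
ΣQ_DR = 370.0 m³/s.
With Δt = 1 h = 3600 s, V = ΣQ_DR · Δt = 370.0 × 3600 = 1.33 × 10^6 m³.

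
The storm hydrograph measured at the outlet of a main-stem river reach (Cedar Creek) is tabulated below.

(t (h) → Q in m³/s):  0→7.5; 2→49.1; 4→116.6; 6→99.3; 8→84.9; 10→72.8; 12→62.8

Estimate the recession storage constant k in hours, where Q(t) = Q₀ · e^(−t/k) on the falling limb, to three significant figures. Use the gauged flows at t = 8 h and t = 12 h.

k ≈ 13.3 h

On the falling limb, Q drops from 84.9 to 62.8 m³/s between t = 8 h and t = 12 h (Δt = 4 h).
k = −Δt / ln(Q₂/Q₁) = −4 / ln(62.8/84.9) = 13.3 h.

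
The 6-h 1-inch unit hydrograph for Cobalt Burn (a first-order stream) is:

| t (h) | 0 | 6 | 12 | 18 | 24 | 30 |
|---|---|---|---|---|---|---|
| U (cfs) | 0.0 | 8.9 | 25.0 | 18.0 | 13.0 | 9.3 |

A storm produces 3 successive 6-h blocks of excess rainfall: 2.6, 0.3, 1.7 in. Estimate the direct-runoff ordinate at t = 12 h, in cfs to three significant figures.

Q ≈ 67.7 cfs

By discrete convolution, Q_j = Σ (P_i / 1 in) · U_{j−i}.
At t = 12 h (j=2): Q = (2.6/1)·25.0 + (0.3/1)·8.9 + (1.7/1)·0.0 = 67.7 cfs.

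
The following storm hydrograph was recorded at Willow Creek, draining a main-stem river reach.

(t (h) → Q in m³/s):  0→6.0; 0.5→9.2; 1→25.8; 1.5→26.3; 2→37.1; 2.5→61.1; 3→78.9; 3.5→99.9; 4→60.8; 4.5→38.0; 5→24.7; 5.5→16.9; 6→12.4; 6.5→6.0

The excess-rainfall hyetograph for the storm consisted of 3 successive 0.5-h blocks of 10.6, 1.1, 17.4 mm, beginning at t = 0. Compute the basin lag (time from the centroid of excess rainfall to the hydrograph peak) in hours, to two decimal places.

Centroid of excess rainfall: t_c = Σ P_i·t̄_i / ΣP_i = 0.8668 h (block centres at 0.25, 0.75, 1.25 h).
Hydrograph peak occurs at t = 3.5 h, so basin lag t_L = 3.5 − 0.8668 = 2.63 h.

t_L ≈ 2.63 h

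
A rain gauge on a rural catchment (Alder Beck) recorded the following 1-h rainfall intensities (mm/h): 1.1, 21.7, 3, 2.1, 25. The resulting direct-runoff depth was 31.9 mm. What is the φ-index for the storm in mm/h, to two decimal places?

Only the 2 blocks with intensity above φ contribute runoff: 21.7, 25 mm/h.
Σ(I−φ)·Δt = d  ⇒  (21.7+25 − 2φ)·1 = 31.9
φ = (46.70 − 31.9/1) / 2 = 7.40 mm/h.

φ ≈ 7.40 mm/h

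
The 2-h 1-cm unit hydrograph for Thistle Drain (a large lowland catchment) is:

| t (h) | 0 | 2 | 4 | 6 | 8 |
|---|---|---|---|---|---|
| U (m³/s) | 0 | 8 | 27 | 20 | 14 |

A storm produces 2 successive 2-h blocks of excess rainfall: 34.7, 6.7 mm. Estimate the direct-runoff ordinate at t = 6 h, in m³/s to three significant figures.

By discrete convolution, Q_j = Σ (P_i / 10 mm) · U_{j−i}.
At t = 6 h (j=3): Q = (34.7/10)·20 + (6.7/10)·27 = 87.5 m³/s.

Q ≈ 87.5 m³/s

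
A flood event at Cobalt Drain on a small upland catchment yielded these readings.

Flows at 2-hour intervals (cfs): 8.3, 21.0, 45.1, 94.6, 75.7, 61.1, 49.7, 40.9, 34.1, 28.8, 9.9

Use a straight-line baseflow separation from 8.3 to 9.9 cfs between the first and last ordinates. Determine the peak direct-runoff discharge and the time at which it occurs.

Q_p = 85.82 cfs at t = 6 h

Subtracting baseflow gives direct-runoff ordinates: 0.00, 12.54, 36.48, 85.82, 66.76, 52.00, 40.44, 31.48, 24.52, 19.06, 0.00 cfs.
The maximum is 85.82 cfs, occurring at the reading for t = 6 h.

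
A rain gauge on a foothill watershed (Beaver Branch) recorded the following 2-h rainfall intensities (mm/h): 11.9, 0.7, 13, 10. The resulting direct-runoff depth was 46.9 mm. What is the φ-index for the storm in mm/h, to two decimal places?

Only the 3 blocks with intensity above φ contribute runoff: 11.9, 13, 10 mm/h.
Σ(I−φ)·Δt = d  ⇒  (11.9+13+10 − 3φ)·2 = 46.9
φ = (34.90 − 46.9/2) / 3 = 3.82 mm/h.

φ ≈ 3.82 mm/h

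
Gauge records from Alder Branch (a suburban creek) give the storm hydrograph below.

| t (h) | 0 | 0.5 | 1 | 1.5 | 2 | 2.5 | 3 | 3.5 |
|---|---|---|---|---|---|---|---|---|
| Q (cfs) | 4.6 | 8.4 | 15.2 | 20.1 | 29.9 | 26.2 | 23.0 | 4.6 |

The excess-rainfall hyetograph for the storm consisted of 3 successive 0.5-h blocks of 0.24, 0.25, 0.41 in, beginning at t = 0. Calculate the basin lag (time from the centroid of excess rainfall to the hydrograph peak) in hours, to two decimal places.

t_L ≈ 1.16 h

Centroid of excess rainfall: t_c = Σ P_i·t̄_i / ΣP_i = 0.8444 h (block centres at 0.25, 0.75, 1.25 h).
Hydrograph peak occurs at t = 2 h, so basin lag t_L = 2 − 0.8444 = 1.16 h.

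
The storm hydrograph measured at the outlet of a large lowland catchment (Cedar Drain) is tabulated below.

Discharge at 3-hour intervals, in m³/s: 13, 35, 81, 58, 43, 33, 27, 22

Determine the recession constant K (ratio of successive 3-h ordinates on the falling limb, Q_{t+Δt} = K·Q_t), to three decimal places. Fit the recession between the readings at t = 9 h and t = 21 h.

Using the recession-limb readings at t = 9 h and t = 21 h: Q falls from 58 to 22 m³/s over 4 intervals.
K = (Q₂/Q₁)^(1/4) = (22/58)^(1/4) = 0.785.

K ≈ 0.785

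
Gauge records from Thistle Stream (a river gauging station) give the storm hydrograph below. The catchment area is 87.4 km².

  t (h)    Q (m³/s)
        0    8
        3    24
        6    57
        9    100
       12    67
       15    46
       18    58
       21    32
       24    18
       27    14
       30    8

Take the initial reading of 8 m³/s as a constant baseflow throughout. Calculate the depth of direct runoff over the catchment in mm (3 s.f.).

Direct runoff: 0.0, 16.0, 49.0, 92.0, 59.0, 38.0, 50.0, 24.0, 10.0, 6.0, 0.0 m³/s; ΣQ_DR = 344.0 m³/s.
V = ΣQ_DR · Δt = 344.0 × 10800 s = 3.715 × 10^6 m³.
Over A = 87.4 km², depth = V / A = 42.5 mm.

d ≈ 42.5 mm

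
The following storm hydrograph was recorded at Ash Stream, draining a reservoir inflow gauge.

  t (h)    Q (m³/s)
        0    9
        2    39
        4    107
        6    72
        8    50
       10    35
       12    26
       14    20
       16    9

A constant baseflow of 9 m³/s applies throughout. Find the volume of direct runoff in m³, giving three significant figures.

V ≈ 2.06 × 10^6 m³

Direct-runoff ordinates (Q − Q_b): 0.0, 30.0, 98.0, 63.0, 41.0, 26.0, 17.0, 11.0, 0.0 m³/s.
ΣQ_DR = 286.0 m³/s.
With Δt = 2 h = 7200 s, V = ΣQ_DR · Δt = 286.0 × 7200 = 2.06 × 10^6 m³.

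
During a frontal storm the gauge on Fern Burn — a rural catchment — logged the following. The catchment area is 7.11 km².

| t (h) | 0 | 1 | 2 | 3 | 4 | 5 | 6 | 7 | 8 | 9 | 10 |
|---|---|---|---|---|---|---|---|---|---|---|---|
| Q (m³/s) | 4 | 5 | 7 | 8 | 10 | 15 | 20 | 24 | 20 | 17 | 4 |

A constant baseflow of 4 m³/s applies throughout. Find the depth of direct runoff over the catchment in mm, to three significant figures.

d ≈ 45.6 mm

Direct runoff: 0.0, 1.0, 3.0, 4.0, 6.0, 11.0, 16.0, 20.0, 16.0, 13.0, 0.0 m³/s; ΣQ_DR = 90.00 m³/s.
V = ΣQ_DR · Δt = 90.00 × 3600 s = 3.240 × 10^5 m³.
Over A = 7.11 km², depth = V / A = 45.6 mm.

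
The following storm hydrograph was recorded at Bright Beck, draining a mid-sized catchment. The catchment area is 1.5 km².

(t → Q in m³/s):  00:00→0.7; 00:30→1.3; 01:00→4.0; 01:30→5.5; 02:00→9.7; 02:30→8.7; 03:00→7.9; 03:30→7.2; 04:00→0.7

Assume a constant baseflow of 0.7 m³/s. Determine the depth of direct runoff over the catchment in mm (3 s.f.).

Direct runoff: 0.0, 0.6, 3.3, 4.8, 9.0, 8.0, 7.2, 6.5, 0.0 m³/s; ΣQ_DR = 39.40 m³/s.
V = ΣQ_DR · Δt = 39.40 × 1800 s = 70920 m³.
Over A = 1.5 km², depth = V / A = 47.3 mm.

d ≈ 47.3 mm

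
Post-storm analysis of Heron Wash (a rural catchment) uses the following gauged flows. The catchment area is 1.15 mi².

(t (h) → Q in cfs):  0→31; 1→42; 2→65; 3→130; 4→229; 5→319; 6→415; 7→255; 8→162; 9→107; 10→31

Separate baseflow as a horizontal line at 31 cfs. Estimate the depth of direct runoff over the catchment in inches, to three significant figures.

Direct runoff: 0.0, 11.0, 34.0, 99.0, 198.0, 288.0, 384.0, 224.0, 131.0, 76.0, 0.0 cfs; ΣQ_DR = 1445 cfs.
V = ΣQ_DR · Δt = 1445 × 3600 s = 5.202 × 10^6 ft³.
Over A = 1.15 mi², depth = V / A = 1.95 in.

d ≈ 1.95 in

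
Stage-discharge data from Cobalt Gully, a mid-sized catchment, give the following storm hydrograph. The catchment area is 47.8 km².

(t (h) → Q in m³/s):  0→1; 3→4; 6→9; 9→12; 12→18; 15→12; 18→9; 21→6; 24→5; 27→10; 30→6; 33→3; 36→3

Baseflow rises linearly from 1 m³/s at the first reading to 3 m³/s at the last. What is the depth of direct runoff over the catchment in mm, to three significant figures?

d ≈ 16.3 mm

Direct runoff: 0.00, 2.83, 7.67, 10.50, 16.33, 10.17, 7.00, 3.83, 2.67, 7.50, 3.33, 0.17, 0.00 m³/s; ΣQ_DR = 72.00 m³/s.
V = ΣQ_DR · Δt = 72.00 × 10800 s = 7.776 × 10^5 m³.
Over A = 47.8 km², depth = V / A = 16.3 mm.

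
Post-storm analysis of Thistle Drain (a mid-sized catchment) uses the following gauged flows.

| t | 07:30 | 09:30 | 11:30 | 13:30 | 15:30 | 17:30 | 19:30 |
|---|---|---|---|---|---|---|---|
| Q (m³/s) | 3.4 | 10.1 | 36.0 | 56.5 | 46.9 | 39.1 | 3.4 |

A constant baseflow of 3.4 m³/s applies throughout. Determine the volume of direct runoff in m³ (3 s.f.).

Direct-runoff ordinates (Q − Q_b): 0.0, 6.7, 32.6, 53.1, 43.5, 35.7, 0.0 m³/s.
ΣQ_DR = 171.6 m³/s.
With Δt = 2 h = 7200 s, V = ΣQ_DR · Δt = 171.6 × 7200 = 1.24 × 10^6 m³.

V ≈ 1.24 × 10^6 m³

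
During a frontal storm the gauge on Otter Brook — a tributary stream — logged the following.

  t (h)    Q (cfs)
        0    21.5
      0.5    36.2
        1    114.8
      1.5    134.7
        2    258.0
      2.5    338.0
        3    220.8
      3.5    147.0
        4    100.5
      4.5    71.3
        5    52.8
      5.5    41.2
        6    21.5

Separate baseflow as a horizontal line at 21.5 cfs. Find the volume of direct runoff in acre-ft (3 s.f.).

V ≈ 52.8 acre-ft

Direct-runoff ordinates (Q − Q_b): 0.0, 14.7, 93.3, 113.2, 236.5, 316.5, 199.3, 125.5, 79.0, 49.8, 31.3, 19.7, 0.0 cfs.
ΣQ_DR = 1279 cfs.
With Δt = 0.5 h = 1800 s, V = ΣQ_DR · Δt = 1279 × 1800 = 2.30 × 10^6 ft³ = 52.8 acre-ft.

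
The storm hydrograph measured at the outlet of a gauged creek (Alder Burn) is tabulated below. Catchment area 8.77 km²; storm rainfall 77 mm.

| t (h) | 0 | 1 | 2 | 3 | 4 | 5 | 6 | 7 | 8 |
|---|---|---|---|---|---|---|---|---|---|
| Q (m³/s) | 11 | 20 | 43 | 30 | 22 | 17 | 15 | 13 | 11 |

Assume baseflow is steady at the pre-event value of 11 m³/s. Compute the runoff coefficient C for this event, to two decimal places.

ΣQ_DR = 83.00 m³/s; V = ΣQ_DR·Δt = 2.988 × 10^5 m³.
Runoff depth d = V / A = 34.07 mm.
C = d / P = 34.07 / 77 = 0.44.

C ≈ 0.44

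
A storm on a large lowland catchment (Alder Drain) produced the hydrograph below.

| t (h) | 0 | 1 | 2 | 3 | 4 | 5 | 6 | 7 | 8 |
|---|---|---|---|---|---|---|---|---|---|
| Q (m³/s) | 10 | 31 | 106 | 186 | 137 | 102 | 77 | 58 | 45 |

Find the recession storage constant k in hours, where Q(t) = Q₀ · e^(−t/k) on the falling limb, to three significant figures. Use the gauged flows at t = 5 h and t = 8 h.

On the falling limb, Q drops from 102 to 45 m³/s between t = 5 h and t = 8 h (Δt = 3 h).
k = −Δt / ln(Q₂/Q₁) = −3 / ln(45/102) = 3.67 h.

k ≈ 3.67 h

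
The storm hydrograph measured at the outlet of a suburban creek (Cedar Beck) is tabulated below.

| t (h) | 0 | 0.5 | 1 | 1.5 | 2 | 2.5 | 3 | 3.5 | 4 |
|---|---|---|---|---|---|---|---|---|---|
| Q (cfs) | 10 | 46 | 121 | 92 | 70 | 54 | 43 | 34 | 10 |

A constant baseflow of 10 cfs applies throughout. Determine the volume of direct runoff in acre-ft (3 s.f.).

Direct-runoff ordinates (Q − Q_b): 0.0, 36.0, 111.0, 82.0, 60.0, 44.0, 33.0, 24.0, 0.0 cfs.
ΣQ_DR = 390.0 cfs.
With Δt = 0.5 h = 1800 s, V = ΣQ_DR · Δt = 390.0 × 1800 = 7.02 × 10^5 ft³ = 16.1 acre-ft.

V ≈ 16.1 acre-ft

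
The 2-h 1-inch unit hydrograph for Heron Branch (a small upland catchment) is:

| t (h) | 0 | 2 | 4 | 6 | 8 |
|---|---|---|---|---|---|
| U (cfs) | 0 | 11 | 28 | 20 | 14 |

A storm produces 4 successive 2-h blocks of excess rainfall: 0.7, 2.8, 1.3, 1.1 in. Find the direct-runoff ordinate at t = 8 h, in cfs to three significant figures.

Q ≈ 114 cfs

By discrete convolution, Q_j = Σ (P_i / 1 in) · U_{j−i}.
At t = 8 h (j=4): Q = (0.7/1)·14 + (2.8/1)·20 + (1.3/1)·28 + (1.1/1)·11 = 114 cfs.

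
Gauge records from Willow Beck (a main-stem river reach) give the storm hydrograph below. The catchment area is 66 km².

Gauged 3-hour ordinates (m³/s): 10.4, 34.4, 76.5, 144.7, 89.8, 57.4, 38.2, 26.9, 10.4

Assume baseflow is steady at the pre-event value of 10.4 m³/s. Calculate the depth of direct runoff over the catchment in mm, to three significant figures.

Direct runoff: 0.0, 24.0, 66.1, 134.3, 79.4, 47.0, 27.8, 16.5, 0.0 m³/s; ΣQ_DR = 395.1 m³/s.
V = ΣQ_DR · Δt = 395.1 × 10800 s = 4.267 × 10^6 m³.
Over A = 66 km², depth = V / A = 64.7 mm.

d ≈ 64.7 mm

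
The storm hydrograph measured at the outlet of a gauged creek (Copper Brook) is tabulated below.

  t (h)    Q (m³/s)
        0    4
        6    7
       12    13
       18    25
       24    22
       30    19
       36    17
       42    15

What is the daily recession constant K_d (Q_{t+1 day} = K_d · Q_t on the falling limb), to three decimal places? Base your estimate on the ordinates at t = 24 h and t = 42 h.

K_d ≈ 0.600

Between t = 24 h and t = 42 h the flow falls from 22 to 15 m³/s over 3×6 h = 18 h.
Per-interval ratio K = (15/22)^(1/3) = 0.8801; K_d = K^(24/6) = 0.600.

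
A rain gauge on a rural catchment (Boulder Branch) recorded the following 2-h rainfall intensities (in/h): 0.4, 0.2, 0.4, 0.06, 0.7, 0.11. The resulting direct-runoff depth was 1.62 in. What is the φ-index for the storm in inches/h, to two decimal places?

φ ≈ 0.23 in/h

Only the 3 blocks with intensity above φ contribute runoff: 0.4, 0.4, 0.7 in/h.
Σ(I−φ)·Δt = d  ⇒  (0.4+0.4+0.7 − 3φ)·2 = 1.62
φ = (1.500 − 1.62/2) / 3 = 0.23 in/h.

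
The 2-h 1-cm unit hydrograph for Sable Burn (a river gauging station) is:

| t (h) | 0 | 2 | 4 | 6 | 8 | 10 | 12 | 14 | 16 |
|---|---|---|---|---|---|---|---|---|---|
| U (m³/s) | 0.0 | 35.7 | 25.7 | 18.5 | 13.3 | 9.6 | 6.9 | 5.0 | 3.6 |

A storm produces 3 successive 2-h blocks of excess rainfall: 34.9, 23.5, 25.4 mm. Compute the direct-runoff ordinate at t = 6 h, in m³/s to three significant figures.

Q ≈ 216 m³/s

By discrete convolution, Q_j = Σ (P_i / 10 mm) · U_{j−i}.
At t = 6 h (j=3): Q = (34.9/10)·18.5 + (23.5/10)·25.7 + (25.4/10)·35.7 = 216 m³/s.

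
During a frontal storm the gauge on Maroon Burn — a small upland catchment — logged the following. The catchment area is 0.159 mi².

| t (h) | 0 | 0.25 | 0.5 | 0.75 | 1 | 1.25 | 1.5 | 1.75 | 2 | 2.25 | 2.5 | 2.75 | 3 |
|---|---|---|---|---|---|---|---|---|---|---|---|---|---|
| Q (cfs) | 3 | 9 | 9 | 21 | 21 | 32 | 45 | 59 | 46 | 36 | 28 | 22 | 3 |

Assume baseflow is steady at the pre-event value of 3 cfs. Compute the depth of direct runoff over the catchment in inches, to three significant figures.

Direct runoff: 0.0, 6.0, 6.0, 18.0, 18.0, 29.0, 42.0, 56.0, 43.0, 33.0, 25.0, 19.0, 0.0 cfs; ΣQ_DR = 295.0 cfs.
V = ΣQ_DR · Δt = 295.0 × 900 s = 2.655 × 10^5 ft³.
Over A = 0.159 mi², depth = V / A = 0.719 in.

d ≈ 0.719 in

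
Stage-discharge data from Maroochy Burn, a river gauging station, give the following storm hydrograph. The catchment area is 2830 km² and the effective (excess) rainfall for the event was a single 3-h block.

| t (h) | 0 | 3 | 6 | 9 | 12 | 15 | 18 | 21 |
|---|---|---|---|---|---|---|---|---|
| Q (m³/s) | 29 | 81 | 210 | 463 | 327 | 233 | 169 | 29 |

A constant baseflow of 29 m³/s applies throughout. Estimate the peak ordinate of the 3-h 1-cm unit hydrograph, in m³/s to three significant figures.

U_p ≈ 869 m³/s

Direct runoff: 0.0, 52.0, 181.0, 434.0, 298.0, 204.0, 140.0, 0.0 m³/s; ΣQ_DR = 1309 m³/s, peak = 434.0 m³/s.
Runoff depth d = ΣQ_DR·Δt / A = 1309 × 10800 / (2830 km²) = 4.995 mm.
The 1-cm UH is the DRH scaled by (10 mm)/d, so U_p = 434.0 × 10/4.995 = 869 m³/s.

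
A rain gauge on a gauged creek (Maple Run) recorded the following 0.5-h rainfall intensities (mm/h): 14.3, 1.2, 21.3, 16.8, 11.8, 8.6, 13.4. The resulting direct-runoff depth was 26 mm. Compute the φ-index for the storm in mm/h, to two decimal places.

φ ≈ 5.70 mm/h

Only the 6 blocks with intensity above φ contribute runoff: 14.3, 21.3, 16.8, 11.8, 8.6, 13.4 mm/h.
Σ(I−φ)·Δt = d  ⇒  (14.3+21.3+16.8+11.8+8.6+13.4 − 6φ)·0.5 = 26
φ = (86.20 − 26/0.5) / 6 = 5.70 mm/h.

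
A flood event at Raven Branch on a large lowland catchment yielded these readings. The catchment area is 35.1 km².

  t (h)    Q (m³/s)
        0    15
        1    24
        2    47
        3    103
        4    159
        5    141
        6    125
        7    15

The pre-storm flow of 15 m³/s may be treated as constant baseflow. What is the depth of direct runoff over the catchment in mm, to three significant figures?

d ≈ 52.2 mm

Direct runoff: 0.0, 9.0, 32.0, 88.0, 144.0, 126.0, 110.0, 0.0 m³/s; ΣQ_DR = 509.0 m³/s.
V = ΣQ_DR · Δt = 509.0 × 3600 s = 1.832 × 10^6 m³.
Over A = 35.1 km², depth = V / A = 52.2 mm.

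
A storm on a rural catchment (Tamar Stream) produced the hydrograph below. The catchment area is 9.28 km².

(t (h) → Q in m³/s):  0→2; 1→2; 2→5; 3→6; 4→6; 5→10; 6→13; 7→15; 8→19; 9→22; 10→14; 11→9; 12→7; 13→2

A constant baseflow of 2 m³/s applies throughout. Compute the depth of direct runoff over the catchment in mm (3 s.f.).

d ≈ 40.3 mm

Direct runoff: 0.0, 0.0, 3.0, 4.0, 4.0, 8.0, 11.0, 13.0, 17.0, 20.0, 12.0, 7.0, 5.0, 0.0 m³/s; ΣQ_DR = 104.0 m³/s.
V = ΣQ_DR · Δt = 104.0 × 3600 s = 3.744 × 10^5 m³.
Over A = 9.28 km², depth = V / A = 40.3 mm.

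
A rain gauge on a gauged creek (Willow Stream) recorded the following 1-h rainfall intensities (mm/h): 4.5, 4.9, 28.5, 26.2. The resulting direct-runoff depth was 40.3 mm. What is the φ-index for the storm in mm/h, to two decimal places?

φ ≈ 7.20 mm/h

Only the 2 blocks with intensity above φ contribute runoff: 28.5, 26.2 mm/h.
Σ(I−φ)·Δt = d  ⇒  (28.5+26.2 − 2φ)·1 = 40.3
φ = (54.70 − 40.3/1) / 2 = 7.20 mm/h.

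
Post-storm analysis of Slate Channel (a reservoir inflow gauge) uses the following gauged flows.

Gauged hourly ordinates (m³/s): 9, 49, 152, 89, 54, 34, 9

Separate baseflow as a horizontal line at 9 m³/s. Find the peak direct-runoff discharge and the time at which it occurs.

Q_p = 143.0 m³/s at t = 2 h

Subtracting baseflow gives direct-runoff ordinates: 0.0, 40.0, 143.0, 80.0, 45.0, 25.0, 0.0 m³/s.
The maximum is 143.0 m³/s, occurring at the reading for t = 2 h.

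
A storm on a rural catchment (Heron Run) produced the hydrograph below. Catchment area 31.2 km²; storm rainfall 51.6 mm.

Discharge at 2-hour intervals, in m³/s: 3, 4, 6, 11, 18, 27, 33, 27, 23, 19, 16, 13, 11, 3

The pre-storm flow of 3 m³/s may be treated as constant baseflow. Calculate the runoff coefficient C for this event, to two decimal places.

C ≈ 0.77

ΣQ_DR = 172.0 m³/s; V = ΣQ_DR·Δt = 1.238 × 10^6 m³.
Runoff depth d = V / A = 39.69 mm.
C = d / P = 39.69 / 51.6 = 0.77.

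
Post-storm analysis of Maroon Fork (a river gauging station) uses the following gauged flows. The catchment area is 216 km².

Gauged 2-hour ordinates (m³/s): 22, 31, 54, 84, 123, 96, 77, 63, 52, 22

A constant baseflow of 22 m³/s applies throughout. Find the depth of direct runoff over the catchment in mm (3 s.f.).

Direct runoff: 0.0, 9.0, 32.0, 62.0, 101.0, 74.0, 55.0, 41.0, 30.0, 0.0 m³/s; ΣQ_DR = 404.0 m³/s.
V = ΣQ_DR · Δt = 404.0 × 7200 s = 2.909 × 10^6 m³.
Over A = 216 km², depth = V / A = 13.5 mm.

d ≈ 13.5 mm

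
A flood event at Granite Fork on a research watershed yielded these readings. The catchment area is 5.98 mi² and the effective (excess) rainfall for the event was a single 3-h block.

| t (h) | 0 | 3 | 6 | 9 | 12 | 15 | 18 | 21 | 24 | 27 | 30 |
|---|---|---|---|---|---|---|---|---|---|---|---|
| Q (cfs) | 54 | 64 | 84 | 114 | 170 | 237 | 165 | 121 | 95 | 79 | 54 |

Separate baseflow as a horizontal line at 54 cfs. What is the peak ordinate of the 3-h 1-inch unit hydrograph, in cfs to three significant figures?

Direct runoff: 0.0, 10.0, 30.0, 60.0, 116.0, 183.0, 111.0, 67.0, 41.0, 25.0, 0.0 cfs; ΣQ_DR = 643.0 cfs, peak = 183.0 cfs.
Runoff depth d = ΣQ_DR·Δt / A = 643.0 × 10800 / (5.98 mi²) = 0.4999 in.
The 1-inch UH is the DRH scaled by (1 in)/d, so U_p = 183.0 × 1/0.4999 = 366 cfs.

U_p ≈ 366 cfs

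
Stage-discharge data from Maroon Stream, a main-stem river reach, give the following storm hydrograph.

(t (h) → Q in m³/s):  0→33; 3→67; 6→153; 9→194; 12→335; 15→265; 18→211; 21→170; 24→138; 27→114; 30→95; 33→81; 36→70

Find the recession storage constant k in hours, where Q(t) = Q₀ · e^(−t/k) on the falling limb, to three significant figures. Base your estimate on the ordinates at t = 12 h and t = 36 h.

On the falling limb, Q drops from 335 to 70 m³/s between t = 12 h and t = 36 h (Δt = 24 h).
k = −Δt / ln(Q₂/Q₁) = −24 / ln(70/335) = 15.3 h.

k ≈ 15.3 h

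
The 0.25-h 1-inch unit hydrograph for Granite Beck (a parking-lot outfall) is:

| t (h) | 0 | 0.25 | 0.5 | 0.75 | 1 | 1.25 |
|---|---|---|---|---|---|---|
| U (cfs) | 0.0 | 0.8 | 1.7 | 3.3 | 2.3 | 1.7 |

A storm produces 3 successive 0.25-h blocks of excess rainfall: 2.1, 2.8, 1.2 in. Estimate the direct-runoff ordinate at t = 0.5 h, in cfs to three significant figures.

By discrete convolution, Q_j = Σ (P_i / 1 in) · U_{j−i}.
At t = 0.5 h (j=2): Q = (2.1/1)·1.7 + (2.8/1)·0.8 + (1.2/1)·0.0 = 5.81 cfs.

Q ≈ 5.81 cfs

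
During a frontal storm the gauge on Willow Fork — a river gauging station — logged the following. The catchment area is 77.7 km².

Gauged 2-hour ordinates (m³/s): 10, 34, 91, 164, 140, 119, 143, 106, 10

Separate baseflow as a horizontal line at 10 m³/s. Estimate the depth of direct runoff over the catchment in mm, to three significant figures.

d ≈ 67.4 mm

Direct runoff: 0.0, 24.0, 81.0, 154.0, 130.0, 109.0, 133.0, 96.0, 0.0 m³/s; ΣQ_DR = 727.0 m³/s.
V = ΣQ_DR · Δt = 727.0 × 7200 s = 5.234 × 10^6 m³.
Over A = 77.7 km², depth = V / A = 67.4 mm.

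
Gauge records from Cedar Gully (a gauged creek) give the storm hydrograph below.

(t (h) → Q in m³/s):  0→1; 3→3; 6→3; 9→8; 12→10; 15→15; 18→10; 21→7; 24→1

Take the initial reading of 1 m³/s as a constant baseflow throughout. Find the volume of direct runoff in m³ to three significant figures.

V ≈ 5.29 × 10^5 m³

Direct-runoff ordinates (Q − Q_b): 0.0, 2.0, 2.0, 7.0, 9.0, 14.0, 9.0, 6.0, 0.0 m³/s.
ΣQ_DR = 49.00 m³/s.
With Δt = 3 h = 10800 s, V = ΣQ_DR · Δt = 49.00 × 10800 = 5.29 × 10^5 m³.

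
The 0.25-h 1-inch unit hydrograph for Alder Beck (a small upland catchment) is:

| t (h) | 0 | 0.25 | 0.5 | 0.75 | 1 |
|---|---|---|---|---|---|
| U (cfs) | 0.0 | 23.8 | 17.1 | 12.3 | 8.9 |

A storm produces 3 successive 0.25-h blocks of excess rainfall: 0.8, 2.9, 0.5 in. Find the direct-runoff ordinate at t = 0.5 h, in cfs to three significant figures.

Q ≈ 82.7 cfs

By discrete convolution, Q_j = Σ (P_i / 1 in) · U_{j−i}.
At t = 0.5 h (j=2): Q = (0.8/1)·17.1 + (2.9/1)·23.8 + (0.5/1)·0.0 = 82.7 cfs.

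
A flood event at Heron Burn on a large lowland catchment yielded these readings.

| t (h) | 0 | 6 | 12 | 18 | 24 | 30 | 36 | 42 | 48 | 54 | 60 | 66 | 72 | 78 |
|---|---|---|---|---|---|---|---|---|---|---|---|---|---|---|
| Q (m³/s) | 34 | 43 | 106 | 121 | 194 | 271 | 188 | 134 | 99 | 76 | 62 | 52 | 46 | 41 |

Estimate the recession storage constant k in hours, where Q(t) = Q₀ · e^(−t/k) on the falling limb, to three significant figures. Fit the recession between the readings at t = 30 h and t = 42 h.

k ≈ 17.0 h

On the falling limb, Q drops from 271 to 134 m³/s between t = 30 h and t = 42 h (Δt = 12 h).
k = −Δt / ln(Q₂/Q₁) = −12 / ln(134/271) = 17.0 h.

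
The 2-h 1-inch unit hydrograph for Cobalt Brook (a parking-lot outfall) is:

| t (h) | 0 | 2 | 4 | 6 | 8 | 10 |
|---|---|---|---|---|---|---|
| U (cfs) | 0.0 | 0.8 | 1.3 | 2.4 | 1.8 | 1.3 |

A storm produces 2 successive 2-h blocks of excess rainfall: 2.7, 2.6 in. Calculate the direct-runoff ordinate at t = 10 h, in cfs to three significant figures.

By discrete convolution, Q_j = Σ (P_i / 1 in) · U_{j−i}.
At t = 10 h (j=5): Q = (2.7/1)·1.3 + (2.6/1)·1.8 = 8.19 cfs.

Q ≈ 8.19 cfs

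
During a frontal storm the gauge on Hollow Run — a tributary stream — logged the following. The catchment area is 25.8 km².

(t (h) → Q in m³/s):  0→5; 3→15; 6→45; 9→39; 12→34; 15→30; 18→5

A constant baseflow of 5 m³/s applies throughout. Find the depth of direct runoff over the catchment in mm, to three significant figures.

Direct runoff: 0.0, 10.0, 40.0, 34.0, 29.0, 25.0, 0.0 m³/s; ΣQ_DR = 138.0 m³/s.
V = ΣQ_DR · Δt = 138.0 × 10800 s = 1.490 × 10^6 m³.
Over A = 25.8 km², depth = V / A = 57.8 mm.

d ≈ 57.8 mm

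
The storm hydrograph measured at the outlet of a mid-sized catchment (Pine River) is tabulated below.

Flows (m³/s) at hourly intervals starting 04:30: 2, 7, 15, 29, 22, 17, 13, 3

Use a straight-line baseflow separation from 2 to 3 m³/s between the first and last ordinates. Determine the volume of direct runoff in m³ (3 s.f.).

V ≈ 3.17 × 10^5 m³

Direct-runoff ordinates (Q − Q_b): 0.00, 4.86, 12.71, 26.57, 19.43, 14.29, 10.14, 0.00 m³/s.
ΣQ_DR = 88.00 m³/s.
With Δt = 1 h = 3600 s, V = ΣQ_DR · Δt = 88.00 × 3600 = 3.17 × 10^5 m³.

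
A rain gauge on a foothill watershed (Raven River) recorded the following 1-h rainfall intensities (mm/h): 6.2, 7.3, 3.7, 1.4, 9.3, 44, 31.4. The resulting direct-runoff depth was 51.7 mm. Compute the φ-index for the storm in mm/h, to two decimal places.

Only the 2 blocks with intensity above φ contribute runoff: 44, 31.4 mm/h.
Σ(I−φ)·Δt = d  ⇒  (44+31.4 − 2φ)·1 = 51.7
φ = (75.40 − 51.7/1) / 2 = 11.85 mm/h.

φ ≈ 11.85 mm/h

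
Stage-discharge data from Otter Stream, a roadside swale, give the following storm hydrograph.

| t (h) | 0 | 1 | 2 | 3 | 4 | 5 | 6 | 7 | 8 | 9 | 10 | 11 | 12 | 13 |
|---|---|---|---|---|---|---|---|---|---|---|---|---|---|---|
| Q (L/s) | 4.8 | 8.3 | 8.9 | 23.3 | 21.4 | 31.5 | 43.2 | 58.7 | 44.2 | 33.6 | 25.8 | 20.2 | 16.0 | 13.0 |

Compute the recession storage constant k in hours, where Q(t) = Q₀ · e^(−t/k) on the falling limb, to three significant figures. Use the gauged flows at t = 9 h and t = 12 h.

On the falling limb, Q drops from 33.6 to 16.0 L/s between t = 9 h and t = 12 h (Δt = 3 h).
k = −Δt / ln(Q₂/Q₁) = −3 / ln(16.0/33.6) = 4.04 h.

k ≈ 4.04 h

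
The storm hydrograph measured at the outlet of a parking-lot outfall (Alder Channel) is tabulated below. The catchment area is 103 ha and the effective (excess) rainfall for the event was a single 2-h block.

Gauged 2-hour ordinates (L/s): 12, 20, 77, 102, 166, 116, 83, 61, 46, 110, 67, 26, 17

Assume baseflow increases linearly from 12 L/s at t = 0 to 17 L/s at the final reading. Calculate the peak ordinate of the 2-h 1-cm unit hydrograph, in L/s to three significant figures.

U_p ≈ 305 L/s

Direct runoff: 0.00, 7.58, 64.17, 88.75, 152.33, 101.92, 68.50, 46.08, 30.67, 94.25, 50.83, 9.42, 0.00 L/s; ΣQ_DR = 714.5 L/s, peak = 152.33 L/s.
Runoff depth d = ΣQ_DR·Δt / A = 714.5 × 7200 / (103 ha) = 4.995 mm.
The 1-cm UH is the DRH scaled by (10 mm)/d, so U_p = 152.33 × 10/4.995 = 305 L/s.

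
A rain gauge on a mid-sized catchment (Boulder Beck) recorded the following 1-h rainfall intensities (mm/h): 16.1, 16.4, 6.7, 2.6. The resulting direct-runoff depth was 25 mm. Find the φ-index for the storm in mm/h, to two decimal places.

Only the 3 blocks with intensity above φ contribute runoff: 16.1, 16.4, 6.7 mm/h.
Σ(I−φ)·Δt = d  ⇒  (16.1+16.4+6.7 − 3φ)·1 = 25
φ = (39.20 − 25/1) / 3 = 4.73 mm/h.

φ ≈ 4.73 mm/h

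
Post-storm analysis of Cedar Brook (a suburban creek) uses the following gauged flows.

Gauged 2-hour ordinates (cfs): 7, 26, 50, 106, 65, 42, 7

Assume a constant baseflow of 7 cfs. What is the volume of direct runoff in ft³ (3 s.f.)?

Direct-runoff ordinates (Q − Q_b): 0.0, 19.0, 43.0, 99.0, 58.0, 35.0, 0.0 cfs.
ΣQ_DR = 254.0 cfs.
With Δt = 2 h = 7200 s, V = ΣQ_DR · Δt = 254.0 × 7200 = 1.83 × 10^6 ft³.

V ≈ 1.83 × 10^6 ft³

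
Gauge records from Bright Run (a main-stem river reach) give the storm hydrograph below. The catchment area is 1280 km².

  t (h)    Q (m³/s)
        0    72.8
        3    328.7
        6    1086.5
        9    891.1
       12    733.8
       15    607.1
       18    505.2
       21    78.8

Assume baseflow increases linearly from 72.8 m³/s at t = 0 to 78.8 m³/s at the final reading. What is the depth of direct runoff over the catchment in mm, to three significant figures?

d ≈ 31.2 mm

Direct runoff: 0.00, 255.04, 1011.99, 815.73, 657.57, 530.01, 427.26, 0.00 m³/s; ΣQ_DR = 3698 m³/s.
V = ΣQ_DR · Δt = 3698 × 10800 s = 3.993 × 10^7 m³.
Over A = 1280 km², depth = V / A = 31.2 mm.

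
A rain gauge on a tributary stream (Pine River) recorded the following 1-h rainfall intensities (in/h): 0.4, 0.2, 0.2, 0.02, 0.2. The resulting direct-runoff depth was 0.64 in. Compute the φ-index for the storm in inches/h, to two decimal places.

φ ≈ 0.09 in/h

Only the 4 blocks with intensity above φ contribute runoff: 0.4, 0.2, 0.2, 0.2 in/h.
Σ(I−φ)·Δt = d  ⇒  (0.4+0.2+0.2+0.2 − 4φ)·1 = 0.64
φ = (1.000 − 0.64/1) / 4 = 0.09 in/h.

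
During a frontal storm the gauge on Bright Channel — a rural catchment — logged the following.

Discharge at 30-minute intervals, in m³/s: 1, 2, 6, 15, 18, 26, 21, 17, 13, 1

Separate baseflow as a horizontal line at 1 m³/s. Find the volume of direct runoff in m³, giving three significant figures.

Direct-runoff ordinates (Q − Q_b): 0.0, 1.0, 5.0, 14.0, 17.0, 25.0, 20.0, 16.0, 12.0, 0.0 m³/s.
ΣQ_DR = 110.0 m³/s.
With Δt = 0.5 h = 1800 s, V = ΣQ_DR · Δt = 110.0 × 1800 = 1.98 × 10^5 m³.

V ≈ 1.98 × 10^5 m³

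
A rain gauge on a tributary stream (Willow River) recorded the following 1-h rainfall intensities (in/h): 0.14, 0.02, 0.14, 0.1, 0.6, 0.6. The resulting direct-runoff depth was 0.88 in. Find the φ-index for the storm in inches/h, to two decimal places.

φ ≈ 0.16 in/h

Only the 2 blocks with intensity above φ contribute runoff: 0.6, 0.6 in/h.
Σ(I−φ)·Δt = d  ⇒  (0.6+0.6 − 2φ)·1 = 0.88
φ = (1.200 − 0.88/1) / 2 = 0.16 in/h.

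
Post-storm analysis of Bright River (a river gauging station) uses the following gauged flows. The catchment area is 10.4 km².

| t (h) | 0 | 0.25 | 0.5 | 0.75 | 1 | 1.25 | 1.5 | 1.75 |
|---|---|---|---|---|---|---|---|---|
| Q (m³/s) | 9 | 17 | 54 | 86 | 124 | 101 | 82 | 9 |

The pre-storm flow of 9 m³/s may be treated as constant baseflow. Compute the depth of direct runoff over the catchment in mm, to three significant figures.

Direct runoff: 0.0, 8.0, 45.0, 77.0, 115.0, 92.0, 73.0, 0.0 m³/s; ΣQ_DR = 410.0 m³/s.
V = ΣQ_DR · Δt = 410.0 × 900 s = 3.690 × 10^5 m³.
Over A = 10.4 km², depth = V / A = 35.5 mm.

d ≈ 35.5 mm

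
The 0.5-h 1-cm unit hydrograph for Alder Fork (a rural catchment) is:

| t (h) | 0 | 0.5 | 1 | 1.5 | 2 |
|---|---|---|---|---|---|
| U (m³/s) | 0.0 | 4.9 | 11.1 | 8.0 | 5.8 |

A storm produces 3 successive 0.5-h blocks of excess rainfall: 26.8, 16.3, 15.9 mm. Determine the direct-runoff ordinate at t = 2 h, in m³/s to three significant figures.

By discrete convolution, Q_j = Σ (P_i / 10 mm) · U_{j−i}.
At t = 2 h (j=4): Q = (26.8/10)·5.8 + (16.3/10)·8.0 + (15.9/10)·11.1 = 46.2 m³/s.

Q ≈ 46.2 m³/s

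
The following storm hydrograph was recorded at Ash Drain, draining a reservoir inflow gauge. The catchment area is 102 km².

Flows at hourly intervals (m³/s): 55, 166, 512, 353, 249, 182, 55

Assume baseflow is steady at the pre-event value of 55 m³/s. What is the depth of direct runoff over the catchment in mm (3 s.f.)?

Direct runoff: 0.0, 111.0, 457.0, 298.0, 194.0, 127.0, 0.0 m³/s; ΣQ_DR = 1187 m³/s.
V = ΣQ_DR · Δt = 1187 × 3600 s = 4.273 × 10^6 m³.
Over A = 102 km², depth = V / A = 41.9 mm.

d ≈ 41.9 mm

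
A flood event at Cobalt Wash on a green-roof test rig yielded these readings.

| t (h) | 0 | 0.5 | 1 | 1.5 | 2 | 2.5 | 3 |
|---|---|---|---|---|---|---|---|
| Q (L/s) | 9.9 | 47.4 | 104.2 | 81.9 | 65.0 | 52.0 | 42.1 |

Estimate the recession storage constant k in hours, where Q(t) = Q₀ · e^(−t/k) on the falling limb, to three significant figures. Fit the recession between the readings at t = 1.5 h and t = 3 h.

On the falling limb, Q drops from 81.9 to 42.1 L/s between t = 1.5 h and t = 3 h (Δt = 1.5 h).
k = −Δt / ln(Q₂/Q₁) = −1.5 / ln(42.1/81.9) = 2.25 h.

k ≈ 2.25 h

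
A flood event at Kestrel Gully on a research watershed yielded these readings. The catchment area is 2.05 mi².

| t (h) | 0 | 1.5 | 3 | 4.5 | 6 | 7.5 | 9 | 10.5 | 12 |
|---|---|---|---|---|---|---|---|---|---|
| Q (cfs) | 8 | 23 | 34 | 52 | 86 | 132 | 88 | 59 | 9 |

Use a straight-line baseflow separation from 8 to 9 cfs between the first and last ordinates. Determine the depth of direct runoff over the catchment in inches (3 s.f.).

Direct runoff: 0.00, 14.88, 25.75, 43.62, 77.50, 123.38, 79.25, 50.12, 0.00 cfs; ΣQ_DR = 414.5 cfs.
V = ΣQ_DR · Δt = 414.5 × 5400 s = 2.238 × 10^6 ft³.
Over A = 2.05 mi², depth = V / A = 0.470 in.

d ≈ 0.470 in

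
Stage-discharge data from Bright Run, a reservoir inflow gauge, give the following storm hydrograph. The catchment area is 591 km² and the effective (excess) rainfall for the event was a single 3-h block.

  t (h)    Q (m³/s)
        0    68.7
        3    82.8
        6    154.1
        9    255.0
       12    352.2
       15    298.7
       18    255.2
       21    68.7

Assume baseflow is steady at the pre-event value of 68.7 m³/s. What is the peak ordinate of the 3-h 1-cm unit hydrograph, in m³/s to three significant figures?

Direct runoff: 0.0, 14.1, 85.4, 186.3, 283.5, 230.0, 186.5, 0.0 m³/s; ΣQ_DR = 985.8 m³/s, peak = 283.5 m³/s.
Runoff depth d = ΣQ_DR·Δt / A = 985.8 × 10800 / (591 km²) = 18.01 mm.
The 1-cm UH is the DRH scaled by (10 mm)/d, so U_p = 283.5 × 10/18.01 = 157 m³/s.

U_p ≈ 157 m³/s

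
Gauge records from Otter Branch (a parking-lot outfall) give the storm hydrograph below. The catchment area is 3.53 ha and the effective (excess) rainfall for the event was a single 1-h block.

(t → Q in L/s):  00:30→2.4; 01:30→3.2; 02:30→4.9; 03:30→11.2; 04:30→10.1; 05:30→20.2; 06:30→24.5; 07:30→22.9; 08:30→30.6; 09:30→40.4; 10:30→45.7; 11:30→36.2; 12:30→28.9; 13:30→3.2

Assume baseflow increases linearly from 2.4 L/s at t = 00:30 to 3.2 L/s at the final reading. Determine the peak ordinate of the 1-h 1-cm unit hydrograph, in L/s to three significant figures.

Direct runoff: 0.00, 0.74, 2.38, 8.62, 7.45, 17.49, 21.73, 20.07, 27.71, 37.45, 42.68, 33.12, 25.76, 0.00 L/s; ΣQ_DR = 245.2 L/s, peak = 42.68 L/s.
Runoff depth d = ΣQ_DR·Δt / A = 245.2 × 3600 / (3.53 ha) = 25.01 mm.
The 1-cm UH is the DRH scaled by (10 mm)/d, so U_p = 42.68 × 10/25.01 = 17.1 L/s.

U_p ≈ 17.1 L/s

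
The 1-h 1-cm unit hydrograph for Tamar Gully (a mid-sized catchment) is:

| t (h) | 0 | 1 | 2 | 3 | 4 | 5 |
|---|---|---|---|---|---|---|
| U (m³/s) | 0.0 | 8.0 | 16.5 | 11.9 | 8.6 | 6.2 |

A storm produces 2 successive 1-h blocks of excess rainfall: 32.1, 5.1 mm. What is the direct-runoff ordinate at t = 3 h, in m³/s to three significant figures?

By discrete convolution, Q_j = Σ (P_i / 10 mm) · U_{j−i}.
At t = 3 h (j=3): Q = (32.1/10)·11.9 + (5.1/10)·16.5 = 46.6 m³/s.

Q ≈ 46.6 m³/s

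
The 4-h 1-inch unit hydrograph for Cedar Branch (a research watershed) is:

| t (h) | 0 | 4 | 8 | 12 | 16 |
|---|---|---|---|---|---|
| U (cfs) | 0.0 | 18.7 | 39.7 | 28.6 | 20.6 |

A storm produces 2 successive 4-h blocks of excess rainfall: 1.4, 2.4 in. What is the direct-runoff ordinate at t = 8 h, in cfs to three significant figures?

By discrete convolution, Q_j = Σ (P_i / 1 in) · U_{j−i}.
At t = 8 h (j=2): Q = (1.4/1)·39.7 + (2.4/1)·18.7 = 100 cfs.

Q ≈ 100 cfs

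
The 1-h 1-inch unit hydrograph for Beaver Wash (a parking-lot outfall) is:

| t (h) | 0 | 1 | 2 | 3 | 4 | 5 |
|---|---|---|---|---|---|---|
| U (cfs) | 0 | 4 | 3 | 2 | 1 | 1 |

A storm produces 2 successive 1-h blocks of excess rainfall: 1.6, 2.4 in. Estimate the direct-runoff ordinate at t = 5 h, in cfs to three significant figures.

By discrete convolution, Q_j = Σ (P_i / 1 in) · U_{j−i}.
At t = 5 h (j=5): Q = (1.6/1)·1 + (2.4/1)·1 = 4.00 cfs.

Q ≈ 4.00 cfs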